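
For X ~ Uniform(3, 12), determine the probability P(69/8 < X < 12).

P(69/8 < X < 12) = ∫_{69/8}^{12} f(x) dx
where f(x) = \frac{1}{9}
= \frac{3}{8}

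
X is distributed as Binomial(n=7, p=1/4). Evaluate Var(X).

For X ~ Binomial(n=7, p=1/4):
Var(X) = \frac{21}{16}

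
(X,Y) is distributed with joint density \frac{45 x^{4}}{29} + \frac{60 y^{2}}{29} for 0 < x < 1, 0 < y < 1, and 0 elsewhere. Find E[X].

E[X] = ∫_0^1 ∫_0^1 x × f(x,y) dy dx
= ∫_0^1 ∫_0^1 x × (\frac{45 x^{4}}{29} + \frac{60 y^{2}}{29}) dy dx
= \frac{35}{58}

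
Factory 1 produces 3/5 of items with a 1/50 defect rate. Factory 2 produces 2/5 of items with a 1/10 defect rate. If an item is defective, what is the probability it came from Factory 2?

Using Bayes' theorem:
P(F1) = 3/5, P(D|F1) = 1/50
P(F2) = 2/5, P(D|F2) = 1/10
P(D) = P(D|F1)P(F1) + P(D|F2)P(F2)
     = \frac{13}{250}
P(F2|D) = P(D|F2)P(F2) / P(D)
= \frac{10}{13}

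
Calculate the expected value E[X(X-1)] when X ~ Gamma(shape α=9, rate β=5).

E[X(X-1)] = E[X² - X] = E[X²] - E[X]
E[X] = \frac{9}{5}
E[X²] = Var(X) + (E[X])² = \frac{9}{25} + (\frac{9}{5})² = \frac{18}{5}
E[X(X-1)] = \frac{18}{5} - \frac{9}{5} = \frac{9}{5}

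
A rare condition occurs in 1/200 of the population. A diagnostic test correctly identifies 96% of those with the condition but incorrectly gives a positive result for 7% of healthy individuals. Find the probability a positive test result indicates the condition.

Let D = the rare event, + = positive/flagged.
P(D) = 1/200
P(+|D) = 96/100 = 24/25
P(+|D') = 7/100
P(+) = P(+|D)P(D) + P(+|D')P(D')
     = \frac{24}{25} × \frac{1}{200} + \frac{7}{100} × \frac{199}{200}
     = \frac{1489}{20000}
P(D|+) = P(+|D)P(D)/P(+) = \frac{96}{1489}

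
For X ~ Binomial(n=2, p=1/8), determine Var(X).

For X ~ Binomial(n=2, p=1/8):
Var(X) = \frac{7}{32}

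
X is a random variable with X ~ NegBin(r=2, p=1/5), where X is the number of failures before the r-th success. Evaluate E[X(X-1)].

E[X(X-1)] = E[X² - X] = E[X²] - E[X]
E[X] = 8
E[X²] = Var(X) + (E[X])² = 40 + (8)² = 104
E[X(X-1)] = 104 - 8 = 96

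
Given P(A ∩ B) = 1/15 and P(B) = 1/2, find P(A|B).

P(A|B) = P(A ∩ B) / P(B)
= (1/15) / (1/2)
= 2/15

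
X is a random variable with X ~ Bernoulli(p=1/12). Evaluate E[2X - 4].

For X ~ Bernoulli(p=1/12):
E[X] = \frac{1}{12}
E[2X - 4] = 2 × E[X] - 4 = - \frac{23}{6}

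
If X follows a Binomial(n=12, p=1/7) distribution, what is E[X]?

For X ~ Binomial(n=12, p=1/7), the expected value is:
E[X] = \frac{12}{7}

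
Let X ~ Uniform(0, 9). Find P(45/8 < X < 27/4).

P(45/8 < X < 27/4) = ∫_{45/8}^{27/4} f(x) dx
where f(x) = \frac{1}{9}
= \frac{1}{8}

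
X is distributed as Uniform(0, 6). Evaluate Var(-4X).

For X ~ Uniform(0, 6):
Var(X) = 3
Var(-4X) = (-4)² × Var(X) = 16 × 3 = 48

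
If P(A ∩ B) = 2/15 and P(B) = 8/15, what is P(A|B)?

P(A|B) = P(A ∩ B) / P(B)
= (2/15) / (8/15)
= 1/4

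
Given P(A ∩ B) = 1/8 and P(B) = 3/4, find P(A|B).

P(A|B) = P(A ∩ B) / P(B)
= (1/8) / (3/4)
= 1/6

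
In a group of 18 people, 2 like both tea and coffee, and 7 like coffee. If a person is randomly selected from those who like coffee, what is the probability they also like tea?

P(A ∩ B) = 2/18 = 1/9
P(B) = 7/18
P(A|B) = P(A ∩ B) / P(B) = (1/9) / (7/18) = 2/7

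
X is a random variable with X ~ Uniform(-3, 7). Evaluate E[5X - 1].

For X ~ Uniform(-3, 7):
E[X] = 2
E[5X - 1] = 5 × E[X] - 1 = 9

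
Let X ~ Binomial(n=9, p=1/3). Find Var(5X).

For X ~ Binomial(n=9, p=1/3):
Var(X) = 2
Var(5X) = (5)² × Var(X) = 25 × 2 = 50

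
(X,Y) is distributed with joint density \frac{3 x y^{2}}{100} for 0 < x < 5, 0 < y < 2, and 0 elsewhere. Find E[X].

f_X(x) = ∫_0^2 \frac{3 x y^{2}}{100} dy = \frac{2 x}{25}
E[X] = ∫_0^5 x × (\frac{2 x}{25}) dx = \frac{10}{3}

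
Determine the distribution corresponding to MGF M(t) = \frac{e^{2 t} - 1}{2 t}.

The MGF M(t) = \frac{e^{2 t} - 1}{2 t} is the standard form for the Uniform distribution.
Comparing with the known MGF formula identifies: Uniform(0, 2)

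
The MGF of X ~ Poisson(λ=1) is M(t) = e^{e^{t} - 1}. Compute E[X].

To find E[X], compute M^(1)(0):
M^(1)(t) = e^{t} e^{e^{t} - 1}
M^(1)(0) = 1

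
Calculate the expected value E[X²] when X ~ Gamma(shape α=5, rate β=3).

Using the identity E[X²] = Var(X) + (E[X])²:
E[X] = \frac{5}{3}
Var(X) = \frac{5}{9}
E[X²] = \frac{5}{9} + (\frac{5}{3})²
= \frac{10}{3}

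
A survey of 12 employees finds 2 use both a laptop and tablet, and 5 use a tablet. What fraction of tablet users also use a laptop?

P(A ∩ B) = 2/12 = 1/6
P(B) = 5/12
P(A|B) = P(A ∩ B) / P(B) = (1/6) / (5/12) = 2/5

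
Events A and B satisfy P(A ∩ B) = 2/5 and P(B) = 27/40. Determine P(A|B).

P(A|B) = P(A ∩ B) / P(B)
= (2/5) / (27/40)
= 16/27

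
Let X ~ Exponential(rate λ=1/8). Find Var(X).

For X ~ Exponential(rate λ=1/8):
Var(X) = 64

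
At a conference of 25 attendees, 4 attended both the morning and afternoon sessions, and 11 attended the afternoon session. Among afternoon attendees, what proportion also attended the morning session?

P(A ∩ B) = 4/25
P(B) = 11/25
P(A|B) = P(A ∩ B) / P(B) = (4/25) / (11/25) = 4/11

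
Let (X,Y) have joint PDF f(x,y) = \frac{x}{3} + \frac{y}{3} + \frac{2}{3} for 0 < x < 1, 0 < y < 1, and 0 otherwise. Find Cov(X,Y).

E[XY] = ∫∫ xy × f(x,y) dx dy = \frac{5}{18}
E[X] = \frac{19}{36}
E[Y] = \frac{19}{36}
Cov(X,Y) = E[XY] - E[X]E[Y] = - \frac{1}{1296}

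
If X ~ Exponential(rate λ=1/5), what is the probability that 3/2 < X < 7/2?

P(3/2 < X < 7/2) = ∫_{3/2}^{7/2} f(x) dx
where f(x) = \frac{e^{- \frac{x}{5}}}{5}
= - \frac{1 - e^{\frac{2}{5}}}{e^{\frac{7}{10}}}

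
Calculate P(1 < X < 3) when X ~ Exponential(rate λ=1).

P(1 < X < 3) = ∫_{1}^{3} f(x) dx
where f(x) = e^{- x}
= - \frac{1 - e^{2}}{e^{3}}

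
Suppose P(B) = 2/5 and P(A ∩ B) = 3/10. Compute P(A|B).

P(A|B) = P(A ∩ B) / P(B)
= (3/10) / (2/5)
= 3/4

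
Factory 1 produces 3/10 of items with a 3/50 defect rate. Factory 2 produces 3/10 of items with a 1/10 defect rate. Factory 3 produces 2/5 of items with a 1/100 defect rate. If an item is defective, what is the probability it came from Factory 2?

Using Bayes' theorem:
P(F1) = 3/10, P(D|F1) = 3/50
P(F2) = 3/10, P(D|F2) = 1/10
P(F3) = 2/5, P(D|F3) = 1/100
P(D) = P(D|F1)P(F1) + P(D|F2)P(F2) + P(D|F3)P(F3)
     = \frac{13}{250}
P(F2|D) = P(D|F2)P(F2) / P(D)
= \frac{15}{26}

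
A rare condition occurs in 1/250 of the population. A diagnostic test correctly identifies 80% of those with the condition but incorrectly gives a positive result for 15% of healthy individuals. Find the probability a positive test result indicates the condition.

Let D = the rare event, + = positive/flagged.
P(D) = 1/250
P(+|D) = 80/100 = 4/5
P(+|D') = 15/100 = 3/20
P(+) = P(+|D)P(D) + P(+|D')P(D')
     = \frac{4}{5} × \frac{1}{250} + \frac{3}{20} × \frac{249}{250}
     = \frac{763}{5000}
P(D|+) = P(+|D)P(D)/P(+) = \frac{16}{763}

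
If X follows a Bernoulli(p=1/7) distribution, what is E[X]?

For X ~ Bernoulli(p=1/7), the expected value is:
E[X] = \frac{1}{7}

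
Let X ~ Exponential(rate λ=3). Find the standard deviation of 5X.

For X ~ Exponential(rate λ=3):
Var(X) = \frac{1}{9}
SD(X) = √(Var(X)) = √(\frac{1}{9}) = \frac{1}{3}
SD(5X) = |5| × SD(X) = 5 × \frac{1}{3} = \frac{5}{3}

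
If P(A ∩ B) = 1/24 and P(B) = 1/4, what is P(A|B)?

P(A|B) = P(A ∩ B) / P(B)
= (1/24) / (1/4)
= 1/6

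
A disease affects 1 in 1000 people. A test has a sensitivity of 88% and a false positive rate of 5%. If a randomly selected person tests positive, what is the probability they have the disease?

Let D = the rare event, + = positive/flagged.
P(D) = 1/1000
P(+|D) = 88/100 = 22/25
P(+|D') = 5/100 = 1/20
P(+) = P(+|D)P(D) + P(+|D')P(D')
     = \frac{22}{25} × \frac{1}{1000} + \frac{1}{20} × \frac{999}{1000}
     = \frac{5083}{100000}
P(D|+) = P(+|D)P(D)/P(+) = \frac{88}{5083}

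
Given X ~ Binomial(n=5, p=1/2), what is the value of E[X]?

For X ~ Binomial(n=5, p=1/2), the expected value is:
E[X] = \frac{5}{2}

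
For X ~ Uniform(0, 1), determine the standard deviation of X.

For X ~ Uniform(0, 1):
Var(X) = \frac{1}{12}
SD(X) = √(Var(X)) = √(\frac{1}{12}) = \frac{\sqrt{3}}{6}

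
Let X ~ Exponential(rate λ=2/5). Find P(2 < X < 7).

P(2 < X < 7) = ∫_{2}^{7} f(x) dx
where f(x) = \frac{2 e^{- \frac{2 x}{5}}}{5}
= - \frac{1 - e^{2}}{e^{\frac{14}{5}}}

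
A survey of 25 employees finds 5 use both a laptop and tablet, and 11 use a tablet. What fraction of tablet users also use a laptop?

P(A ∩ B) = 5/25 = 1/5
P(B) = 11/25
P(A|B) = P(A ∩ B) / P(B) = (1/5) / (11/25) = 5/11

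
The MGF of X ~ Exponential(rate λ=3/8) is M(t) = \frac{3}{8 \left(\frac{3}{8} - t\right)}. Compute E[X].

To find E[X], compute M^(1)(0):
M^(1)(t) = \frac{3}{8 \left(\frac{3}{8} - t\right)^{2}}
M^(1)(0) = \frac{8}{3}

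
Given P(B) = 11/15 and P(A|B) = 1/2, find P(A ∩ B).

By definition, P(A|B) = P(A ∩ B) / P(B)
So P(A ∩ B) = P(A|B) × P(B)
= 1/2 × 11/15
= 11/30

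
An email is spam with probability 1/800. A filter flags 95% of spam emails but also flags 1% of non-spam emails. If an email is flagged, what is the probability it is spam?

Let D = the rare event, + = positive/flagged.
P(D) = 1/800
P(+|D) = 95/100 = 19/20
P(+|D') = 1/100
P(+) = P(+|D)P(D) + P(+|D')P(D')
     = \frac{19}{20} × \frac{1}{800} + \frac{1}{100} × \frac{799}{800}
     = \frac{447}{40000}
P(D|+) = P(+|D)P(D)/P(+) = \frac{95}{894}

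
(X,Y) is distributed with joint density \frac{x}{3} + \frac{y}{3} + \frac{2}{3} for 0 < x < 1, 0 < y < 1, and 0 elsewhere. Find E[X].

E[X] = ∫_0^1 ∫_0^1 x × f(x,y) dy dx
= ∫_0^1 ∫_0^1 x × (\frac{x}{3} + \frac{y}{3} + \frac{2}{3}) dy dx
= \frac{19}{36}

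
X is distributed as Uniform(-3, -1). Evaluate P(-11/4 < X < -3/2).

P(-11/4 < X < -3/2) = ∫_{-11/4}^{-3/2} f(x) dx
where f(x) = \frac{1}{2}
= \frac{5}{8}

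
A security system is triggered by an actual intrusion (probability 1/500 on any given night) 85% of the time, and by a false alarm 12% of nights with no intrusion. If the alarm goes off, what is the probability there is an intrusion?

Let D = the rare event, + = positive/flagged.
P(D) = 1/500
P(+|D) = 85/100 = 17/20
P(+|D') = 12/100 = 3/25
P(+) = P(+|D)P(D) + P(+|D')P(D')
     = \frac{17}{20} × \frac{1}{500} + \frac{3}{25} × \frac{499}{500}
     = \frac{6073}{50000}
P(D|+) = P(+|D)P(D)/P(+) = \frac{85}{6073}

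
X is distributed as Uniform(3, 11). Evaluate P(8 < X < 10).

P(8 < X < 10) = ∫_{8}^{10} f(x) dx
where f(x) = \frac{1}{8}
= \frac{1}{4}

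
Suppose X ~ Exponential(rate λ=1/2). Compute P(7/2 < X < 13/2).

P(7/2 < X < 13/2) = ∫_{7/2}^{13/2} f(x) dx
where f(x) = \frac{e^{- \frac{x}{2}}}{2}
= - \frac{1 - e^{\frac{3}{2}}}{e^{\frac{13}{4}}}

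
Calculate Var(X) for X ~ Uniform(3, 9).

For X ~ Uniform(3, 9):
Var(X) = 3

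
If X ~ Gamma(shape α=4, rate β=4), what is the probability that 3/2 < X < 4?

P(3/2 < X < 4) = ∫_{3/2}^{4} f(x) dx
where f(x) = \frac{128 x^{3} e^{- 4 x}}{3}
= \frac{-2483 + 183 e^{10}}{3 e^{16}}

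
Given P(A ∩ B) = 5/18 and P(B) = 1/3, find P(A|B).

P(A|B) = P(A ∩ B) / P(B)
= (5/18) / (1/3)
= 5/6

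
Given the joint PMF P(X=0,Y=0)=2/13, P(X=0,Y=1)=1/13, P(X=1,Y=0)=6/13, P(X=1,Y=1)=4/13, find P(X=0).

P(X=0) = P(X=0,Y=0) + P(X=0,Y=1)
= 2/13 + 1/13
= 3/13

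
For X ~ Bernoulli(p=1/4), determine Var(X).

For X ~ Bernoulli(p=1/4):
Var(X) = \frac{3}{16}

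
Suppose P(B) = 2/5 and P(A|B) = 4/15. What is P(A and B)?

By definition, P(A|B) = P(A ∩ B) / P(B)
So P(A ∩ B) = P(A|B) × P(B)
= 4/15 × 2/5
= 8/75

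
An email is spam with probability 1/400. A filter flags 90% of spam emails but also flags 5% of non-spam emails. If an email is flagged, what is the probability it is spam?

Let D = the rare event, + = positive/flagged.
P(D) = 1/400
P(+|D) = 90/100 = 9/10
P(+|D') = 5/100 = 1/20
P(+) = P(+|D)P(D) + P(+|D')P(D')
     = \frac{9}{10} × \frac{1}{400} + \frac{1}{20} × \frac{399}{400}
     = \frac{417}{8000}
P(D|+) = P(+|D)P(D)/P(+) = \frac{6}{139}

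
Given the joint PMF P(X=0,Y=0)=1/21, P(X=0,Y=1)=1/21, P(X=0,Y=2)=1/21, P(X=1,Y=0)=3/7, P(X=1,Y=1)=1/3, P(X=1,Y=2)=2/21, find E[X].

First find marginal of X:
P(X=0) = 1/7
P(X=1) = 6/7
E[X] = 0 × 1/7 + 1 × 6/7 = 6/7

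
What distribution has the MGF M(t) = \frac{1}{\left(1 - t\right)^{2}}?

The MGF M(t) = \frac{1}{\left(1 - t\right)^{2}} is the standard form for the Gamma distribution.
Comparing with the known MGF formula identifies: Gamma(shape α=2, rate β=1)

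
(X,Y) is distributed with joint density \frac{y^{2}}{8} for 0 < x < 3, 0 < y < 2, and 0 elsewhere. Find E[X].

f_X(x) = ∫_0^2 \frac{y^{2}}{8} dy = \frac{1}{3}
E[X] = ∫_0^3 x × (\frac{1}{3}) dx = \frac{3}{2}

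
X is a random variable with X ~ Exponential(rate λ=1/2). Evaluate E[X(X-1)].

E[X(X-1)] = E[X² - X] = E[X²] - E[X]
E[X] = 2
E[X²] = Var(X) + (E[X])² = 4 + (2)² = 8
E[X(X-1)] = 8 - 2 = 6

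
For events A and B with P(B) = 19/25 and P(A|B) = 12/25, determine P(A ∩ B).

By definition, P(A|B) = P(A ∩ B) / P(B)
So P(A ∩ B) = P(A|B) × P(B)
= 12/25 × 19/25
= 228/625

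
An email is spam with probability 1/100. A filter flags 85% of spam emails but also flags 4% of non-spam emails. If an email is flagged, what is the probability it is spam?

Let D = the rare event, + = positive/flagged.
P(D) = 1/100
P(+|D) = 85/100 = 17/20
P(+|D') = 4/100 = 1/25
P(+) = P(+|D)P(D) + P(+|D')P(D')
     = \frac{17}{20} × \frac{1}{100} + \frac{1}{25} × \frac{99}{100}
     = \frac{481}{10000}
P(D|+) = P(+|D)P(D)/P(+) = \frac{85}{481}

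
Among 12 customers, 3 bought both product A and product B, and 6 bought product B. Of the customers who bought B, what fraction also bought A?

P(A ∩ B) = 3/12 = 1/4
P(B) = 6/12 = 1/2
P(A|B) = P(A ∩ B) / P(B) = (1/4) / (1/2) = 1/2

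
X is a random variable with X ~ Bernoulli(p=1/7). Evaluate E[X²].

Using the identity E[X²] = Var(X) + (E[X])²:
E[X] = \frac{1}{7}
Var(X) = \frac{6}{49}
E[X²] = \frac{6}{49} + (\frac{1}{7})²
= \frac{1}{7}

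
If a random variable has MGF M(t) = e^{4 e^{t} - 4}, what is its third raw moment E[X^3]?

To find E[X^3], compute M^(3)(0):
M^(1)(t) = 4 e^{t} e^{4 e^{t} - 4}
M^(2)(t) = 16 e^{2 t} e^{4 e^{t} - 4} + 4 e^{t} e^{4 e^{t} - 4}
M^(3)(t) = 64 e^{3 t} e^{4 e^{t} - 4} + 48 e^{2 t} e^{4 e^{t} - 4} + 4 e^{t} e^{4 e^{t} - 4}
M^(3)(0) = 116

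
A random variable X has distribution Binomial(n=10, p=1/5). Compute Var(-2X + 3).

For X ~ Binomial(n=10, p=1/5):
Var(X) = \frac{8}{5}
Var(-2X + 3) = (-2)² × Var(X) = 4 × \frac{8}{5} = \frac{32}{5}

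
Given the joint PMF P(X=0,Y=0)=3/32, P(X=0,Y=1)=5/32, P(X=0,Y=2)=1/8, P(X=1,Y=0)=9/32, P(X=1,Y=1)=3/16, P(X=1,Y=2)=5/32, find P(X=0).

P(X=0) = P(X=0,Y=0) + P(X=0,Y=1) + P(X=0,Y=2)
= 3/32 + 5/32 + 1/8
= 3/8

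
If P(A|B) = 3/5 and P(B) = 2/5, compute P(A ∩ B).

By definition, P(A|B) = P(A ∩ B) / P(B)
So P(A ∩ B) = P(A|B) × P(B)
= 3/5 × 2/5
= 6/25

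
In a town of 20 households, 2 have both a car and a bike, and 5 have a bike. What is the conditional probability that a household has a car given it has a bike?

P(A ∩ B) = 2/20 = 1/10
P(B) = 5/20 = 1/4
P(A|B) = P(A ∩ B) / P(B) = (1/10) / (1/4) = 2/5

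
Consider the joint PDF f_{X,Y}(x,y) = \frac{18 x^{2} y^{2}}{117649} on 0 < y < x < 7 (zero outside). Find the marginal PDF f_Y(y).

f_Y(y) = ∫_y^7 \frac{18 x^{2} y^{2}}{117649} dx = \frac{6 y^{2} \left(343 - y^{3}\right)}{117649}
for 0 < y < 7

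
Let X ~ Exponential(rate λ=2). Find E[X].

For X ~ Exponential(rate λ=2), the expected value is:
E[X] = \frac{1}{2}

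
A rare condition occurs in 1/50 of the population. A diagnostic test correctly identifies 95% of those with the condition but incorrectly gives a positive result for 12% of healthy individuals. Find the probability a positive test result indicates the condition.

Let D = the rare event, + = positive/flagged.
P(D) = 1/50
P(+|D) = 95/100 = 19/20
P(+|D') = 12/100 = 3/25
P(+) = P(+|D)P(D) + P(+|D')P(D')
     = \frac{19}{20} × \frac{1}{50} + \frac{3}{25} × \frac{49}{50}
     = \frac{683}{5000}
P(D|+) = P(+|D)P(D)/P(+) = \frac{95}{683}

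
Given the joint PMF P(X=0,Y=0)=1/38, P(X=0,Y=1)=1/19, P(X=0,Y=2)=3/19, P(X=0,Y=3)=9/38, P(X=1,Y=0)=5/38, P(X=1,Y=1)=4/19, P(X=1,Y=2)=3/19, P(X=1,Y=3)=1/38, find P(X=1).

P(X=1) = P(X=1,Y=0) + P(X=1,Y=1) + P(X=1,Y=2) + P(X=1,Y=3)
= 5/38 + 4/19 + 3/19 + 1/38
= 10/19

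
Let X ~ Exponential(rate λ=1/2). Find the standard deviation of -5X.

For X ~ Exponential(rate λ=1/2):
Var(X) = 4
SD(X) = √(Var(X)) = √(4) = 2
SD(-5X) = |-5| × SD(X) = 5 × 2 = 10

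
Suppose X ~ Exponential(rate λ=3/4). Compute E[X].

For X ~ Exponential(rate λ=3/4), the expected value is:
E[X] = \frac{4}{3}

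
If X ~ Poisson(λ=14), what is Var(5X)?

For X ~ Poisson(λ=14):
Var(X) = 14
Var(5X) = (5)² × Var(X) = 25 × 14 = 350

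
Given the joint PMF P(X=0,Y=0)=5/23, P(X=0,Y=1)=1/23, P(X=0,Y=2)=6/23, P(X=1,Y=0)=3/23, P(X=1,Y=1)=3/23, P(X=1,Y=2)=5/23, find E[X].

First find marginal of X:
P(X=0) = 12/23
P(X=1) = 11/23
E[X] = 0 × 12/23 + 1 × 11/23 = 11/23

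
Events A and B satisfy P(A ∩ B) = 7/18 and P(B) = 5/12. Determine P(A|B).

P(A|B) = P(A ∩ B) / P(B)
= (7/18) / (5/12)
= 14/15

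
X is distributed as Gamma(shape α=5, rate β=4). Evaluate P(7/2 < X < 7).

P(7/2 < X < 7) = ∫_{7/2}^{7} f(x) dx
where f(x) = \frac{128 x^{4} e^{- 4 x}}{3}
= \frac{-89071 + 6513 e^{14}}{3 e^{28}}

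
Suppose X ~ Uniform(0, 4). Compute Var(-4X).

For X ~ Uniform(0, 4):
Var(X) = \frac{4}{3}
Var(-4X) = (-4)² × Var(X) = 16 × \frac{4}{3} = \frac{64}{3}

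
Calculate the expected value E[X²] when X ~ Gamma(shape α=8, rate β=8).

Using the identity E[X²] = Var(X) + (E[X])²:
E[X] = 1
Var(X) = \frac{1}{8}
E[X²] = \frac{1}{8} + (1)²
= \frac{9}{8}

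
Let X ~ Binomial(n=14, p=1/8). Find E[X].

For X ~ Binomial(n=14, p=1/8), the expected value is:
E[X] = \frac{7}{4}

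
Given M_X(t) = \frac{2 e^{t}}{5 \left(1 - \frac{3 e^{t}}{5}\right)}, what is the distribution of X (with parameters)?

The MGF M(t) = \frac{2 e^{t}}{5 \left(1 - \frac{3 e^{t}}{5}\right)} is the standard form for the Geometric distribution.
Comparing with the known MGF formula identifies: Geometric(p=2/5), X = trial number of first success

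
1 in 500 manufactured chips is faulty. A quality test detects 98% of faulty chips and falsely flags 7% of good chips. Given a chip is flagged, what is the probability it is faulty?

Let D = the rare event, + = positive/flagged.
P(D) = 1/500
P(+|D) = 98/100 = 49/50
P(+|D') = 7/100
P(+) = P(+|D)P(D) + P(+|D')P(D')
     = \frac{49}{50} × \frac{1}{500} + \frac{7}{100} × \frac{499}{500}
     = \frac{3591}{50000}
P(D|+) = P(+|D)P(D)/P(+) = \frac{14}{513}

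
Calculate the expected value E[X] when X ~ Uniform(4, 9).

For X ~ Uniform(4, 9), the expected value is:
E[X] = \frac{13}{2}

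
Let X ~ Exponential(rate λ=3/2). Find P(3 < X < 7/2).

P(3 < X < 7/2) = ∫_{3}^{7/2} f(x) dx
where f(x) = \frac{3 e^{- \frac{3 x}{2}}}{2}
= - \frac{1}{e^{\frac{21}{4}}} + e^{- \frac{9}{2}}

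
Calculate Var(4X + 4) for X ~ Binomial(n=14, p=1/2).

For X ~ Binomial(n=14, p=1/2):
Var(X) = \frac{7}{2}
Var(4X + 4) = (4)² × Var(X) = 16 × \frac{7}{2} = 56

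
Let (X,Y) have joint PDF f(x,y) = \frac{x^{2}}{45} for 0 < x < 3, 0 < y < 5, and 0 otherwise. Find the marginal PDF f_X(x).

f_X(x) = ∫_0^5 f(x,y) dy
= ∫_0^5 \frac{x^{2}}{45} dy
= \frac{x^{2}}{9} for 0 < x < 3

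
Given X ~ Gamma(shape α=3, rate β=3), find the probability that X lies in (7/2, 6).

P(7/2 < X < 6) = ∫_{7/2}^{6} f(x) dx
where f(x) = \frac{27 x^{2} e^{- 3 x}}{2}
= - \frac{181}{e^{18}} + \frac{533}{8 e^{\frac{21}{2}}}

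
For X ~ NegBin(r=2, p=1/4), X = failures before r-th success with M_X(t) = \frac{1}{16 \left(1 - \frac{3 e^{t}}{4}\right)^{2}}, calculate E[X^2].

To find E[X^2], compute M^(2)(0):
M^(1)(t) = \frac{3 e^{t}}{32 \left(1 - \frac{3 e^{t}}{4}\right)^{3}}
M^(2)(t) = \frac{3 e^{t}}{32 \left(1 - \frac{3 e^{t}}{4}\right)^{3}} + \frac{27 e^{2 t}}{128 \left(1 - \frac{3 e^{t}}{4}\right)^{4}}
M^(2)(0) = 60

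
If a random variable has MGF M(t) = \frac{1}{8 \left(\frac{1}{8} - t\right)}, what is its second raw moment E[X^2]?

To find E[X^2], compute M^(2)(0):
M^(1)(t) = \frac{1}{8 \left(\frac{1}{8} - t\right)^{2}}
M^(2)(t) = \frac{1}{4 \left(\frac{1}{8} - t\right)^{3}}
M^(2)(0) = 128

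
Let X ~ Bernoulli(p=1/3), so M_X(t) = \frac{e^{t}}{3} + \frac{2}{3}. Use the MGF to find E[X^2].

To find E[X^2], compute M^(2)(0):
M^(1)(t) = \frac{e^{t}}{3}
M^(2)(t) = \frac{e^{t}}{3}
M^(2)(0) = \frac{1}{3}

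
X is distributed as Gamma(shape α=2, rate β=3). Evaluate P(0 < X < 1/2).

P(0 < X < 1/2) = ∫_{0}^{1/2} f(x) dx
where f(x) = 9 x e^{- 3 x}
= 1 - \frac{5}{2 e^{\frac{3}{2}}}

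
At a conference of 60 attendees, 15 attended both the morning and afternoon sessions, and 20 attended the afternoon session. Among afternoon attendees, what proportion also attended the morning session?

P(A ∩ B) = 15/60 = 1/4
P(B) = 20/60 = 1/3
P(A|B) = P(A ∩ B) / P(B) = (1/4) / (1/3) = 3/4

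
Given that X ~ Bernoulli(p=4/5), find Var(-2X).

For X ~ Bernoulli(p=4/5):
Var(X) = \frac{4}{25}
Var(-2X) = (-2)² × Var(X) = 4 × \frac{4}{25} = \frac{16}{25}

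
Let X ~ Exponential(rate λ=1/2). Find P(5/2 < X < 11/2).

P(5/2 < X < 11/2) = ∫_{5/2}^{11/2} f(x) dx
where f(x) = \frac{e^{- \frac{x}{2}}}{2}
= - \frac{1 - e^{\frac{3}{2}}}{e^{\frac{11}{4}}}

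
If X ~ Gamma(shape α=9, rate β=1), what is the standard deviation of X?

For X ~ Gamma(shape α=9, rate β=1):
Var(X) = 9
SD(X) = √(Var(X)) = √(9) = 3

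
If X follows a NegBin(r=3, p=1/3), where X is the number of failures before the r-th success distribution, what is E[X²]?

Using the identity E[X²] = Var(X) + (E[X])²:
E[X] = 6
Var(X) = 18
E[X²] = 18 + (6)²
= 54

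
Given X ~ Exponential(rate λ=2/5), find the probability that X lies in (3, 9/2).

P(3 < X < 9/2) = ∫_{3}^{9/2} f(x) dx
where f(x) = \frac{2 e^{- \frac{2 x}{5}}}{5}
= - \frac{1 - e^{\frac{3}{5}}}{e^{\frac{9}{5}}}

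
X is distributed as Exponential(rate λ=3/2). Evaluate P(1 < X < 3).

P(1 < X < 3) = ∫_{1}^{3} f(x) dx
where f(x) = \frac{3 e^{- \frac{3 x}{2}}}{2}
= - \frac{1 - e^{3}}{e^{\frac{9}{2}}}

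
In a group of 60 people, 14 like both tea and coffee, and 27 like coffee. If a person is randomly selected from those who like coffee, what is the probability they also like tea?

P(A ∩ B) = 14/60 = 7/30
P(B) = 27/60 = 9/20
P(A|B) = P(A ∩ B) / P(B) = (7/30) / (9/20) = 14/27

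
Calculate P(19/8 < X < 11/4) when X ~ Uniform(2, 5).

P(19/8 < X < 11/4) = ∫_{19/8}^{11/4} f(x) dx
where f(x) = \frac{1}{3}
= \frac{1}{8}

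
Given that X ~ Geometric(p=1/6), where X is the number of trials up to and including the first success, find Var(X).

For X ~ Geometric(p=1/6), where X is the number of trials up to and including the first success:
Var(X) = 30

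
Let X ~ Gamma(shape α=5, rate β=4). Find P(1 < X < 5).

P(1 < X < 5) = ∫_{1}^{5} f(x) dx
where f(x) = \frac{128 x^{4} e^{- 4 x}}{3}
= \frac{-24663 + 103 e^{16}}{3 e^{20}}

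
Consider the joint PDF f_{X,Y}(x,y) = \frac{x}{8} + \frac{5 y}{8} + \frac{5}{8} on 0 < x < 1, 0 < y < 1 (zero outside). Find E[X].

E[X] = ∫_0^1 ∫_0^1 x × f(x,y) dy dx
= ∫_0^1 ∫_0^1 x × (\frac{x}{8} + \frac{5 y}{8} + \frac{5}{8}) dy dx
= \frac{49}{96}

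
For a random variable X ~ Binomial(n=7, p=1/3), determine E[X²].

Using the identity E[X²] = Var(X) + (E[X])²:
E[X] = \frac{7}{3}
Var(X) = \frac{14}{9}
E[X²] = \frac{14}{9} + (\frac{7}{3})²
= 7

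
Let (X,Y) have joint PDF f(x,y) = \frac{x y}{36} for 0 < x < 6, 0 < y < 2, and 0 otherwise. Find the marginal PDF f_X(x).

f_X(x) = ∫_0^2 f(x,y) dy
= ∫_0^2 \frac{x y}{36} dy
= \frac{x}{18} for 0 < x < 6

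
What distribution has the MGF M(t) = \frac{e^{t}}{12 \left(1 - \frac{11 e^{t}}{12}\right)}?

The MGF M(t) = \frac{e^{t}}{12 \left(1 - \frac{11 e^{t}}{12}\right)} is the standard form for the Geometric distribution.
Comparing with the known MGF formula identifies: Geometric(p=1/12), X = trial number of first success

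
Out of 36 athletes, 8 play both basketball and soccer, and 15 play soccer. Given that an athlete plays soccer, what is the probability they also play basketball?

P(A ∩ B) = 8/36 = 2/9
P(B) = 15/36 = 5/12
P(A|B) = P(A ∩ B) / P(B) = (2/9) / (5/12) = 8/15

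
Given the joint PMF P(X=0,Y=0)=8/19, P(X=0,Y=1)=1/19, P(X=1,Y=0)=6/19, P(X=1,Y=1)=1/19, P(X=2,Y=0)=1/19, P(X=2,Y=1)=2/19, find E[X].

First find marginal of X:
P(X=0) = 9/19
P(X=1) = 7/19
P(X=2) = 3/19
E[X] = 0 × 9/19 + 1 × 7/19 + 2 × 3/19 = 13/19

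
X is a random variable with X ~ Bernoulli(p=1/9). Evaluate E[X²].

Using the identity E[X²] = Var(X) + (E[X])²:
E[X] = \frac{1}{9}
Var(X) = \frac{8}{81}
E[X²] = \frac{8}{81} + (\frac{1}{9})²
= \frac{1}{9}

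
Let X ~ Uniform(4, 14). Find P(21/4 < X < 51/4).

P(21/4 < X < 51/4) = ∫_{21/4}^{51/4} f(x) dx
where f(x) = \frac{1}{10}
= \frac{3}{4}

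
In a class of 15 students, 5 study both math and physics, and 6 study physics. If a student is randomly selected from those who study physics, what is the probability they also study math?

P(A ∩ B) = 5/15 = 1/3
P(B) = 6/15 = 2/5
P(A|B) = P(A ∩ B) / P(B) = (1/3) / (2/5) = 5/6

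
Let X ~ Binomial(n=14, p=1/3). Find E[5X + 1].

For X ~ Binomial(n=14, p=1/3):
E[X] = \frac{14}{3}
E[5X + 1] = 5 × E[X] + 1 = \frac{73}{3}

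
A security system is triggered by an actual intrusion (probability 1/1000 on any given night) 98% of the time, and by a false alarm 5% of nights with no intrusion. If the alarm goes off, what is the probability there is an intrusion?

Let D = the rare event, + = positive/flagged.
P(D) = 1/1000
P(+|D) = 98/100 = 49/50
P(+|D') = 5/100 = 1/20
P(+) = P(+|D)P(D) + P(+|D')P(D')
     = \frac{49}{50} × \frac{1}{1000} + \frac{1}{20} × \frac{999}{1000}
     = \frac{5093}{100000}
P(D|+) = P(+|D)P(D)/P(+) = \frac{98}{5093}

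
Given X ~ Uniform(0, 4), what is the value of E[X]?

For X ~ Uniform(0, 4), the expected value is:
E[X] = 2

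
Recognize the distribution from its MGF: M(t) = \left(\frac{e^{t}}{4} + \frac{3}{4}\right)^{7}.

The MGF M(t) = \left(\frac{e^{t}}{4} + \frac{3}{4}\right)^{7} is the standard form for the Binomial distribution.
Comparing with the known MGF formula identifies: Binomial(n=7, p=1/4)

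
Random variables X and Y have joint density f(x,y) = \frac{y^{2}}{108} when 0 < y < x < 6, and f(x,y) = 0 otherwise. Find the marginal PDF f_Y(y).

f_Y(y) = ∫_y^6 \frac{y^{2}}{108} dx = \frac{y^{2} \left(6 - y\right)}{108}
for 0 < y < 6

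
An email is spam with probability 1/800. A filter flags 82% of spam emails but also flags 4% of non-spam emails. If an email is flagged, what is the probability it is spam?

Let D = the rare event, + = positive/flagged.
P(D) = 1/800
P(+|D) = 82/100 = 41/50
P(+|D') = 4/100 = 1/25
P(+) = P(+|D)P(D) + P(+|D')P(D')
     = \frac{41}{50} × \frac{1}{800} + \frac{1}{25} × \frac{799}{800}
     = \frac{1639}{40000}
P(D|+) = P(+|D)P(D)/P(+) = \frac{41}{1639}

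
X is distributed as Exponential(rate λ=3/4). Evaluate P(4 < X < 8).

P(4 < X < 8) = ∫_{4}^{8} f(x) dx
where f(x) = \frac{3 e^{- \frac{3 x}{4}}}{4}
= - \frac{1 - e^{3}}{e^{6}}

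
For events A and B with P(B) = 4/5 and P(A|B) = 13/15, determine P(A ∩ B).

By definition, P(A|B) = P(A ∩ B) / P(B)
So P(A ∩ B) = P(A|B) × P(B)
= 13/15 × 4/5
= 52/75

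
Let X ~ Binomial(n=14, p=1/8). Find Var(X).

For X ~ Binomial(n=14, p=1/8):
Var(X) = \frac{49}{32}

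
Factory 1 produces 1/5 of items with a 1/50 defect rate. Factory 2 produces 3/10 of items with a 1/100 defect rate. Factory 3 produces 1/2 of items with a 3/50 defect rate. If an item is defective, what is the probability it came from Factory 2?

Using Bayes' theorem:
P(F1) = 1/5, P(D|F1) = 1/50
P(F2) = 3/10, P(D|F2) = 1/100
P(F3) = 1/2, P(D|F3) = 3/50
P(D) = P(D|F1)P(F1) + P(D|F2)P(F2) + P(D|F3)P(F3)
     = \frac{37}{1000}
P(F2|D) = P(D|F2)P(F2) / P(D)
= \frac{3}{37}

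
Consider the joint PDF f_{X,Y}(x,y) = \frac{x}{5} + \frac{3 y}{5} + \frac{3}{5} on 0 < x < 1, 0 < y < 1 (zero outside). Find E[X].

E[X] = ∫_0^1 ∫_0^1 x × f(x,y) dy dx
= ∫_0^1 ∫_0^1 x × (\frac{x}{5} + \frac{3 y}{5} + \frac{3}{5}) dy dx
= \frac{31}{60}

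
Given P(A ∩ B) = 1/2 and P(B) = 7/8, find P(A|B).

P(A|B) = P(A ∩ B) / P(B)
= (1/2) / (7/8)
= 4/7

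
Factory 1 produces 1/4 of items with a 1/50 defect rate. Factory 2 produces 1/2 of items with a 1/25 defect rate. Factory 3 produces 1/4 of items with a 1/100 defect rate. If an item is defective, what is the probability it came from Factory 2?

Using Bayes' theorem:
P(F1) = 1/4, P(D|F1) = 1/50
P(F2) = 1/2, P(D|F2) = 1/25
P(F3) = 1/4, P(D|F3) = 1/100
P(D) = P(D|F1)P(F1) + P(D|F2)P(F2) + P(D|F3)P(F3)
     = \frac{11}{400}
P(F2|D) = P(D|F2)P(F2) / P(D)
= \frac{8}{11}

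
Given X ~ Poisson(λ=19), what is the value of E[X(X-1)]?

E[X(X-1)] = E[X² - X] = E[X²] - E[X]
E[X] = 19
E[X²] = Var(X) + (E[X])² = 19 + (19)² = 380
E[X(X-1)] = 380 - 19 = 361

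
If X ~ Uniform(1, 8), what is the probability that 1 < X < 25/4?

P(1 < X < 25/4) = ∫_{1}^{25/4} f(x) dx
where f(x) = \frac{1}{7}
= \frac{3}{4}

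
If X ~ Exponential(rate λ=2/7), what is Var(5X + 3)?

For X ~ Exponential(rate λ=2/7):
Var(X) = \frac{49}{4}
Var(5X + 3) = (5)² × Var(X) = 25 × \frac{49}{4} = \frac{1225}{4}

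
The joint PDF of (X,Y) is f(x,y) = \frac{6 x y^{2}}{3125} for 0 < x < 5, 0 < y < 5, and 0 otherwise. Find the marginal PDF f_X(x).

f_X(x) = ∫_0^5 f(x,y) dy
= ∫_0^5 \frac{6 x y^{2}}{3125} dy
= \frac{2 x}{25} for 0 < x < 5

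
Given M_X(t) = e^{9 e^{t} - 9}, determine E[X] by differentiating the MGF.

To find E[X], compute M^(1)(0):
M^(1)(t) = 9 e^{t} e^{9 e^{t} - 9}
M^(1)(0) = 9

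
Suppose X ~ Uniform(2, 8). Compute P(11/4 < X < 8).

P(11/4 < X < 8) = ∫_{11/4}^{8} f(x) dx
where f(x) = \frac{1}{6}
= \frac{7}{8}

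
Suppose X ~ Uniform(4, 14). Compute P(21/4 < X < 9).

P(21/4 < X < 9) = ∫_{21/4}^{9} f(x) dx
where f(x) = \frac{1}{10}
= \frac{3}{8}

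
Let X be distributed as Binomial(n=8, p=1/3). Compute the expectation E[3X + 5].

For X ~ Binomial(n=8, p=1/3):
E[X] = \frac{8}{3}
E[3X + 5] = 3 × E[X] + 5 = 13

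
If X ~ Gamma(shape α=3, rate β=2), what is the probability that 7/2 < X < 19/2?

P(7/2 < X < 19/2) = ∫_{7/2}^{19/2} f(x) dx
where f(x) = 4 x^{2} e^{- 2 x}
= \frac{-401 + 65 e^{12}}{2 e^{19}}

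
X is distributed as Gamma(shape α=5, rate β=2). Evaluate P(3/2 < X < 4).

P(3/2 < X < 4) = ∫_{3/2}^{4} f(x) dx
where f(x) = \frac{4 x^{4} e^{- 2 x}}{3}
= \frac{-2376 + 131 e^{5}}{8 e^{8}}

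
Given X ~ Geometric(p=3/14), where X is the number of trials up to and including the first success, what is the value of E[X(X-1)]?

E[X(X-1)] = E[X² - X] = E[X²] - E[X]
E[X] = \frac{14}{3}
E[X²] = Var(X) + (E[X])² = \frac{154}{9} + (\frac{14}{3})² = \frac{350}{9}
E[X(X-1)] = \frac{350}{9} - \frac{14}{3} = \frac{308}{9}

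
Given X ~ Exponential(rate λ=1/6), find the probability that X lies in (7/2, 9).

P(7/2 < X < 9) = ∫_{7/2}^{9} f(x) dx
where f(x) = \frac{e^{- \frac{x}{6}}}{6}
= - \frac{1}{e^{\frac{3}{2}}} + e^{- \frac{7}{12}}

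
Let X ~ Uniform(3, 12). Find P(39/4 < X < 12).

P(39/4 < X < 12) = ∫_{39/4}^{12} f(x) dx
where f(x) = \frac{1}{9}
= \frac{1}{4}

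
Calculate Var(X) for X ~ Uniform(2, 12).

For X ~ Uniform(2, 12):
Var(X) = \frac{25}{3}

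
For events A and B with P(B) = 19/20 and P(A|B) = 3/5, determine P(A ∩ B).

By definition, P(A|B) = P(A ∩ B) / P(B)
So P(A ∩ B) = P(A|B) × P(B)
= 3/5 × 19/20
= 57/100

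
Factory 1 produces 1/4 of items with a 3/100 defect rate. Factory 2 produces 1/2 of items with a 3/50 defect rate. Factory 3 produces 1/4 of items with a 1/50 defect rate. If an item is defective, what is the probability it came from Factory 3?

Using Bayes' theorem:
P(F1) = 1/4, P(D|F1) = 3/100
P(F2) = 1/2, P(D|F2) = 3/50
P(F3) = 1/4, P(D|F3) = 1/50
P(D) = P(D|F1)P(F1) + P(D|F2)P(F2) + P(D|F3)P(F3)
     = \frac{17}{400}
P(F3|D) = P(D|F3)P(F3) / P(D)
= \frac{2}{17}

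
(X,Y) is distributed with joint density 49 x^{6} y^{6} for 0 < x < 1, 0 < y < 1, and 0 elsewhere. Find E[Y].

E[Y] = ∫_0^1 ∫_0^1 y × f(x,y) dx dy
= \frac{7}{8}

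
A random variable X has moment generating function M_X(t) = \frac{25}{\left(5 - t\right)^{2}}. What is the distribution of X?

The MGF M(t) = \frac{25}{\left(5 - t\right)^{2}} is the standard form for the Gamma distribution.
Comparing with the known MGF formula identifies: Gamma(shape α=2, rate β=5)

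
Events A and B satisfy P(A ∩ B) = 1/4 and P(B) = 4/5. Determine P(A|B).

P(A|B) = P(A ∩ B) / P(B)
= (1/4) / (4/5)
= 5/16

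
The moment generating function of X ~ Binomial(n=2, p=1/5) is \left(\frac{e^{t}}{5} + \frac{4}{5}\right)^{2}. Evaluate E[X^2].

To find E[X^2], compute M^(2)(0):
M^(1)(t) = \frac{2 \left(\frac{e^{t}}{5} + \frac{4}{5}\right) e^{t}}{5}
M^(2)(t) = \frac{2 \left(\frac{e^{t}}{5} + \frac{4}{5}\right) e^{t}}{5} + \frac{2 e^{2 t}}{25}
M^(2)(0) = \frac{12}{25}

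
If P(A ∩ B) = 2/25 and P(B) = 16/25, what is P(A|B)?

P(A|B) = P(A ∩ B) / P(B)
= (2/25) / (16/25)
= 1/8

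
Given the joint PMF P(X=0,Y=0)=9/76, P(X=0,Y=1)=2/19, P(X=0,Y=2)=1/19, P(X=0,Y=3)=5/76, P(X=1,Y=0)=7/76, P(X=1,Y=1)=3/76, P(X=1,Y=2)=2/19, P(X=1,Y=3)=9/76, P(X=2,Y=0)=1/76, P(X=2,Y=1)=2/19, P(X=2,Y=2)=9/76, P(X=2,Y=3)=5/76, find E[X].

First find marginal of X:
P(X=0) = 13/38
P(X=1) = 27/76
P(X=2) = 23/76
E[X] = 0 × 13/38 + 1 × 27/76 + 2 × 23/76 = 73/76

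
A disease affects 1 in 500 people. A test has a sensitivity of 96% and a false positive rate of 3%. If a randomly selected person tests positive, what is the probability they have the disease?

Let D = the rare event, + = positive/flagged.
P(D) = 1/500
P(+|D) = 96/100 = 24/25
P(+|D') = 3/100
P(+) = P(+|D)P(D) + P(+|D')P(D')
     = \frac{24}{25} × \frac{1}{500} + \frac{3}{100} × \frac{499}{500}
     = \frac{1593}{50000}
P(D|+) = P(+|D)P(D)/P(+) = \frac{32}{531}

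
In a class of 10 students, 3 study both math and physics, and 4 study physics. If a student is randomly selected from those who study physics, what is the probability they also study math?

P(A ∩ B) = 3/10
P(B) = 4/10 = 2/5
P(A|B) = P(A ∩ B) / P(B) = (3/10) / (2/5) = 3/4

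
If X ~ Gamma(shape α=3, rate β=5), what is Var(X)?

For X ~ Gamma(shape α=3, rate β=5):
Var(X) = \frac{3}{25}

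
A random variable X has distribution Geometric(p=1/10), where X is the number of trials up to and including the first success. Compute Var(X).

For X ~ Geometric(p=1/10), where X is the number of trials up to and including the first success:
Var(X) = 90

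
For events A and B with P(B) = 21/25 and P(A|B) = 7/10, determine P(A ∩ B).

By definition, P(A|B) = P(A ∩ B) / P(B)
So P(A ∩ B) = P(A|B) × P(B)
= 7/10 × 21/25
= 147/250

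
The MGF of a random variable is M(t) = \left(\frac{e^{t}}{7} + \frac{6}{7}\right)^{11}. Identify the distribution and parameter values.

The MGF M(t) = \left(\frac{e^{t}}{7} + \frac{6}{7}\right)^{11} is the standard form for the Binomial distribution.
Comparing with the known MGF formula identifies: Binomial(n=11, p=1/7)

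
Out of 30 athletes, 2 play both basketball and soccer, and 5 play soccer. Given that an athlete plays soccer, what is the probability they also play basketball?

P(A ∩ B) = 2/30 = 1/15
P(B) = 5/30 = 1/6
P(A|B) = P(A ∩ B) / P(B) = (1/15) / (1/6) = 2/5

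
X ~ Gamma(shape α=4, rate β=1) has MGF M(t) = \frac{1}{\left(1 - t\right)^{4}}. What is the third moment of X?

To find E[X^3], compute M^(3)(0):
M^(1)(t) = \frac{4}{\left(1 - t\right)^{5}}
M^(2)(t) = \frac{20}{\left(1 - t\right)^{6}}
M^(3)(t) = \frac{120}{\left(1 - t\right)^{7}}
M^(3)(0) = 120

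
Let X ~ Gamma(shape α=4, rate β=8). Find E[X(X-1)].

E[X(X-1)] = E[X² - X] = E[X²] - E[X]
E[X] = \frac{1}{2}
E[X²] = Var(X) + (E[X])² = \frac{1}{16} + (\frac{1}{2})² = \frac{5}{16}
E[X(X-1)] = \frac{5}{16} - \frac{1}{2} = - \frac{3}{16}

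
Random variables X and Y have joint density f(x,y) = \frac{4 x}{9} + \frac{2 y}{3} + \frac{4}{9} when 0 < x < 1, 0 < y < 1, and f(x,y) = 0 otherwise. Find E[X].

E[X] = ∫_0^1 ∫_0^1 x × f(x,y) dy dx
= ∫_0^1 ∫_0^1 x × (\frac{4 x}{9} + \frac{2 y}{3} + \frac{4}{9}) dy dx
= \frac{29}{54}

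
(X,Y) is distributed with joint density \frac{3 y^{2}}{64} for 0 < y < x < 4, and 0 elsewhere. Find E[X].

f_X(x) = ∫_0^x \frac{3 y^{2}}{64} dy = \frac{x^{3}}{64}
E[X] = ∫_0^4 x × (\frac{x^{3}}{64}) dx = \frac{16}{5}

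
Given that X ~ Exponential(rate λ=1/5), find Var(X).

For X ~ Exponential(rate λ=1/5):
Var(X) = 25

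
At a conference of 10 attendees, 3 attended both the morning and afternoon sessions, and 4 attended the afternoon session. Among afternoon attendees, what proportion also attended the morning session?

P(A ∩ B) = 3/10
P(B) = 4/10 = 2/5
P(A|B) = P(A ∩ B) / P(B) = (3/10) / (2/5) = 3/4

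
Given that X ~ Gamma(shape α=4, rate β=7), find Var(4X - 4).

For X ~ Gamma(shape α=4, rate β=7):
Var(X) = \frac{4}{49}
Var(4X - 4) = (4)² × Var(X) = 16 × \frac{4}{49} = \frac{64}{49}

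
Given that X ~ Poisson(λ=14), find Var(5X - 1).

For X ~ Poisson(λ=14):
Var(X) = 14
Var(5X - 1) = (5)² × Var(X) = 25 × 14 = 350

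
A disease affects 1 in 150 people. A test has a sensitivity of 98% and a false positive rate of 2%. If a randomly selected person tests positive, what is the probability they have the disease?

Let D = the rare event, + = positive/flagged.
P(D) = 1/150
P(+|D) = 98/100 = 49/50
P(+|D') = 2/100 = 1/50
P(+) = P(+|D)P(D) + P(+|D')P(D')
     = \frac{49}{50} × \frac{1}{150} + \frac{1}{50} × \frac{149}{150}
     = \frac{33}{1250}
P(D|+) = P(+|D)P(D)/P(+) = \frac{49}{198}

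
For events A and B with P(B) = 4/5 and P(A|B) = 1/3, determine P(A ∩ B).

By definition, P(A|B) = P(A ∩ B) / P(B)
So P(A ∩ B) = P(A|B) × P(B)
= 1/3 × 4/5
= 4/15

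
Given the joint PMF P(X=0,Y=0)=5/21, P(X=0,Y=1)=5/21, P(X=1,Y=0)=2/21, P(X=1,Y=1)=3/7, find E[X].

First find marginal of X:
P(X=0) = 10/21
P(X=1) = 11/21
E[X] = 0 × 10/21 + 1 × 11/21 = 11/21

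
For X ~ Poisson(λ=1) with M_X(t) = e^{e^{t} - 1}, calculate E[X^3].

To find E[X^3], compute M^(3)(0):
M^(1)(t) = e^{t} e^{e^{t} - 1}
M^(2)(t) = e^{2 t} e^{e^{t} - 1} + e^{t} e^{e^{t} - 1}
M^(3)(t) = e^{3 t} e^{e^{t} - 1} + 3 e^{2 t} e^{e^{t} - 1} + e^{t} e^{e^{t} - 1}
M^(3)(0) = 5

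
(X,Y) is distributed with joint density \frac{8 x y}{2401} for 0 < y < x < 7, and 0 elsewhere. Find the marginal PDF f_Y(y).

f_Y(y) = ∫_y^7 \frac{8 x y}{2401} dx = \frac{4 y \left(49 - y^{2}\right)}{2401}
for 0 < y < 7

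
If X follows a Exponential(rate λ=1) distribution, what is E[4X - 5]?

For X ~ Exponential(rate λ=1):
E[X] = 1
E[4X - 5] = 4 × E[X] - 5 = -1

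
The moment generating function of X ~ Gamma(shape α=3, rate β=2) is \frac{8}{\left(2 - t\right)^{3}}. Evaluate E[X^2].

To find E[X^2], compute M^(2)(0):
M^(1)(t) = \frac{24}{\left(2 - t\right)^{4}}
M^(2)(t) = \frac{96}{\left(2 - t\right)^{5}}
M^(2)(0) = 3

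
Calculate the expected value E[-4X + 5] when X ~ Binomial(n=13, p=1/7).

For X ~ Binomial(n=13, p=1/7):
E[X] = \frac{13}{7}
E[-4X + 5] = -4 × E[X] + 5 = - \frac{17}{7}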